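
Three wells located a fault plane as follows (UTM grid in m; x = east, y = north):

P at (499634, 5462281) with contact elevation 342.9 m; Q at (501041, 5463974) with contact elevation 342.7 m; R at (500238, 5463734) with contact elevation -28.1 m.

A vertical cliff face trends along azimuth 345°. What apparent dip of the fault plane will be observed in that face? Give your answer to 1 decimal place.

33.1°

Let the plane be z = a·x + b·y + c.
Q−P: 1407a + 1693b = −0.2;  R−P: 604a + 1453b = −371.
Solving gives a = 0.61442, b = −0.51074.
Unit vector along 345° is (sin 345°, cos 345°) = (-0.2588, 0.9659).
Slope in that direction = a·(-0.2588) + b·(0.9659) = −0.65236.
Apparent dip = arctan|0.65236| = 33.1° (true dip is 38.6°, so apparent ≤ true as expected).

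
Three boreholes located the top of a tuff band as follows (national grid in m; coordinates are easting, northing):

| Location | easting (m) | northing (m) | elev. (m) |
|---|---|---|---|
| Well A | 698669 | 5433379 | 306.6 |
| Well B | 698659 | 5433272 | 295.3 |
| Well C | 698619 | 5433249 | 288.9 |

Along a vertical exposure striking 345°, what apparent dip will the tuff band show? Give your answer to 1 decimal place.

3.7°

Let the plane be z = a·easting + b·northing + c.
Well B−Well A: −10a − 107b = −11.3;  Well C−Well A: −50a − 130b = −17.7.
Solving gives a = 0.10491, b = 0.09580.
Unit vector along 345° is (sin 345°, cos 345°) = (-0.2588, 0.9659).
Slope in that direction = a·(-0.2588) + b·(0.9659) = 0.06538.
Apparent dip = arctan|0.06538| = 3.7° (true dip is 8.1°, so apparent ≤ true as expected).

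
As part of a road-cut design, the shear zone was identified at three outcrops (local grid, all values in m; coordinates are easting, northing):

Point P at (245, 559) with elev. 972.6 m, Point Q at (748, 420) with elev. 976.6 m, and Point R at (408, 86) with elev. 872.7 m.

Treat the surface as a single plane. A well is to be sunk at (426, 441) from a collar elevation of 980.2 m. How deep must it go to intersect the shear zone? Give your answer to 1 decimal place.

Let the plane be z = a·easting + b·northing + c.
Point Q−Point P: 503a − 139b = 4;  Point R−Point P: 163a − 473b = −99.9.
Solving gives a = 0.07330, b = 0.23646.
Then c = 972.6 − a·245 − b·559 = 822.46.
At (426, 441): z_contact = 31.22 + 104.28 + 822.46 = 957.96 m.
Depth below ground = 980.2 − 957.96 = 22.2 m.

22.2 m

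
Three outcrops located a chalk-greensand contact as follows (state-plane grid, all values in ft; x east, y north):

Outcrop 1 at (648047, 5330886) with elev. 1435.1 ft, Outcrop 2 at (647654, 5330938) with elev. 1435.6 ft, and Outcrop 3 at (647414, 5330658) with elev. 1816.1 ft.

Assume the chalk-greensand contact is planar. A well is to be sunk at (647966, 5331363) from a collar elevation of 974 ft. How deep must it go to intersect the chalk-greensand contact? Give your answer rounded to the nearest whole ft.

107 ft

Two edge vectors: Outcrop 1→Outcrop 2 = (-393, 52, 0.5), Outcrop 1→Outcrop 3 = (-633, -228, 381).
Normal n = (Outcrop 1→Outcrop 2) × (Outcrop 1→Outcrop 3) = (19926, 149416.5, 122520).
So ∂z/∂x = −n_x/n_z = −0.16263467 and ∂z/∂y = −n_y/n_z = −1.21952742.
Intercept c from Outcrop 1: 1435.1 + 105394.91 + 6501161.67 = 6607991.68.
At (647966, 5331363): z_contact = −105381.7 − 6501743.4 + 6607991.68 = 866.6 ft.
Depth below ground = 974 − 866.6 = 107 ft.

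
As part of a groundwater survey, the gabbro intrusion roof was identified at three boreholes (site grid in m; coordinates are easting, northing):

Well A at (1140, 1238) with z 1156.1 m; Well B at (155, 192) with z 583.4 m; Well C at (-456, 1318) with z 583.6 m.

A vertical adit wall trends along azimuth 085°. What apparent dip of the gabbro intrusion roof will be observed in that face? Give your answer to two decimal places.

Let the plane be z = a·easting + b·northing + c.
Well B−Well A: −985a − 1046b = −572.7;  Well C−Well A: −1596a + 80b = −572.5.
Solving gives a = 0.36875, b = 0.20027.
Unit vector along 085° is (sin 85°, cos 85°) = (0.9962, 0.0872).
Slope in that direction = a·(0.9962) + b·(0.0872) = 0.38480.
Apparent dip = arctan|0.38480| = 21.05° (true dip is 22.8°, so apparent ≤ true as expected).

21.05°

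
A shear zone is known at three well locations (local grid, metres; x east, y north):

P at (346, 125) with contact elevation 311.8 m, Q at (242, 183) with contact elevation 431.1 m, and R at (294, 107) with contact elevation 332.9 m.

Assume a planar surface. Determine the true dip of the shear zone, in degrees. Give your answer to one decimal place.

Let the plane be z = a·x + b·y + c.
Q−P: −104a + 58b = 119.3;  R−P: −52a − 18b = 21.1.
Solving gives a = −0.68969, b = 0.82021.
Gradient magnitude |∇z| = √(a² + b²) = √(0.47567 + 0.67275) = 1.07164.
True dip = arctan(1.07164) = 47.0°, dipping toward SE (azimuth ≈ 140°).

47.0°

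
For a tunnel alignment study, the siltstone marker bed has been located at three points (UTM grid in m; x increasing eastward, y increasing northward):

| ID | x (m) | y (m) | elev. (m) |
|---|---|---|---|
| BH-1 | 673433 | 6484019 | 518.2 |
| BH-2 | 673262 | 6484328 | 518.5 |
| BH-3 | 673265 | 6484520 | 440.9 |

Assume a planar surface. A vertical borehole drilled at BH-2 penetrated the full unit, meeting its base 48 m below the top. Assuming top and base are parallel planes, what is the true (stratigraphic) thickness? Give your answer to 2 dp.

37.24 m

Two edge vectors: BH-1→BH-2 = (-171, 309, 0.3), BH-1→BH-3 = (-168, 501, -77.3).
Normal n = (BH-1→BH-2) × (BH-1→BH-3) = (-24036, -13268.7, -33759).
So ∂z/∂x = −n_x/n_z = −0.71199 and ∂z/∂y = −n_y/n_z = −0.39304.
|∇z| = √(a²+b²) = 0.81327, so dip δ = arctan(0.81327) = 39.12°.
True thickness = vertical thickness × cos δ = 48 × cos 39.12° = 37.24 m.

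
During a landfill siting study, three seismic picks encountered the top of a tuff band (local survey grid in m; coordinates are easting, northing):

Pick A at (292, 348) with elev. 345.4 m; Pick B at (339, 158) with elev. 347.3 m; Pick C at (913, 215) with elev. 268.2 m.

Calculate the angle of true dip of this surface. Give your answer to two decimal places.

7.99°

Two edge vectors: Pick A→Pick B = (47, -190, 1.9), Pick A→Pick C = (621, -133, -77.2).
Normal n = (Pick A→Pick B) × (Pick A→Pick C) = (14920.7, 4808.3, 111739).
So ∂z/∂easting = −n_x/n_z = −0.13353 and ∂z/∂northing = −n_y/n_z = −0.04303.
Gradient magnitude |∇z| = √(a² + b²) = √(0.01783 + 0.00185) = 0.14029.
True dip = arctan(0.14029) = 7.99°, dipping toward ENE (azimuth ≈ 072°).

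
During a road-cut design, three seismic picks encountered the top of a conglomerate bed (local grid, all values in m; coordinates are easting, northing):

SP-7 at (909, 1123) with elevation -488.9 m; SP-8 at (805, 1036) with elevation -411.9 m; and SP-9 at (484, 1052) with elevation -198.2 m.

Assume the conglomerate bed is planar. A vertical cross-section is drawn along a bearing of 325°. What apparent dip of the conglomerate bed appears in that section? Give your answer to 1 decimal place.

17.5°

Let the plane be z = a·easting + b·northing + c.
SP-8−SP-7: −104a − 87b = 77;  SP-9−SP-7: −425a − 71b = 290.7.
Solving gives a = −0.66993, b = −0.08422.
Unit vector along 325° is (sin 325°, cos 325°) = (-0.5736, 0.8192).
Slope in that direction = a·(-0.5736) + b·(0.8192) = 0.31527.
Apparent dip = arctan|0.31527| = 17.5° (true dip is 34.0°, so apparent ≤ true as expected).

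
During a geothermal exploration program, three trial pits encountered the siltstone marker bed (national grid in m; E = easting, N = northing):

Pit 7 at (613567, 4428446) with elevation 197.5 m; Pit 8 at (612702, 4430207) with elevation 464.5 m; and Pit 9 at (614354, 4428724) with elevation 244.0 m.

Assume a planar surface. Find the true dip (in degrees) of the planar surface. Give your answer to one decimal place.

8.8°

Let the plane be z = a·E + b·N + c.
Pit 8−Pit 7: −865a + 1761b = 267;  Pit 9−Pit 7: 787a + 278b = 46.5.
Solving gives a = 0.00471, b = 0.15393.
Gradient magnitude |∇z| = √(a² + b²) = √(0.00002 + 0.02370) = 0.15400.
True dip = arctan(0.15400) = 8.8°, dipping toward S (azimuth ≈ 182°).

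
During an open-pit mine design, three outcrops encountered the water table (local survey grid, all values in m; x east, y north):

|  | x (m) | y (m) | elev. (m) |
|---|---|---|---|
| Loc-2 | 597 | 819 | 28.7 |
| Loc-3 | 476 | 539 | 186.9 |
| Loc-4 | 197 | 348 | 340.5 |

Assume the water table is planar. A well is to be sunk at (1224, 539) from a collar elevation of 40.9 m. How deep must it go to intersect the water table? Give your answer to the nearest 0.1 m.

Let the plane be z = a·x + b·y + c.
Loc-3−Loc-2: −121a − 280b = 158.2;  Loc-4−Loc-2: −400a − 471b = 311.8.
Solving gives a = −0.232540, b = −0.464509.
Then c = 28.7 − a·597 − b·819 = 547.96.
At (1224, 539): z_contact = −284.63 − 250.37 + 547.96 = 12.96 m.
Depth below ground = 40.9 − 12.96 = 27.9 m.

27.9 m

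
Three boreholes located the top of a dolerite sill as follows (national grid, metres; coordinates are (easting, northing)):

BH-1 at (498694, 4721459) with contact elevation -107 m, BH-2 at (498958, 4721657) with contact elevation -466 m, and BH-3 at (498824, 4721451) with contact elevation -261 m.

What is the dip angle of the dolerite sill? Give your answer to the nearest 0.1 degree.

50.6°

Two edge vectors: BH-1→BH-2 = (264, 198, -359), BH-1→BH-3 = (130, -8, -154).
Normal n = (BH-1→BH-2) × (BH-1→BH-3) = (-33364, -6014, -27852).
So ∂z/∂E = −n_x/n_z = −1.19790 and ∂z/∂N = −n_y/n_z = −0.21593.
Gradient magnitude |∇z| = √(a² + b²) = √(1.43497 + 0.04662) = 1.21721.
True dip = arctan(1.21721) = 50.6°, dipping toward E (azimuth ≈ 080°).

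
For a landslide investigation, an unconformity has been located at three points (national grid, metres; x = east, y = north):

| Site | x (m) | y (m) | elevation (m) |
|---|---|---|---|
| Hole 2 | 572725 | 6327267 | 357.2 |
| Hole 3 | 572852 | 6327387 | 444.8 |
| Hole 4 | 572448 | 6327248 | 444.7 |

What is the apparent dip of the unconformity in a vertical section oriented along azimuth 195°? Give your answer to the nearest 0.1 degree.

Two edge vectors: Hole 2→Hole 3 = (127, 120, 87.6), Hole 2→Hole 4 = (-277, -19, 87.5).
Normal n = (Hole 2→Hole 3) × (Hole 2→Hole 4) = (12164.4, -35377.7, 30827).
So ∂z/∂x = −n_x/n_z = −0.39460 and ∂z/∂y = −n_y/n_z = 1.14762.
Unit vector along 195° is (sin 195°, cos 195°) = (-0.2588, -0.9659).
Slope in that direction = a·(-0.2588) + b·(-0.9659) = −1.00639.
Apparent dip = arctan|1.00639| = 45.2° (true dip is 50.5°, so apparent ≤ true as expected).

45.2°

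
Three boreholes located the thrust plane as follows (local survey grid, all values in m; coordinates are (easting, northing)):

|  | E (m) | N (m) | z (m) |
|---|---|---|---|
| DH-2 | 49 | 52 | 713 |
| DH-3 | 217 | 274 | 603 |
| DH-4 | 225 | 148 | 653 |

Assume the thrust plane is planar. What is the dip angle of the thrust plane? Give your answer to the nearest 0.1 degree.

22.9°

Two edge vectors: DH-2→DH-3 = (168, 222, -110), DH-2→DH-4 = (176, 96, -60).
Normal n = (DH-2→DH-3) × (DH-2→DH-4) = (-2760, -9280, -22944).
So ∂z/∂E = −n_x/n_z = −0.12029 and ∂z/∂N = −n_y/n_z = −0.40446.
Gradient magnitude |∇z| = √(a² + b²) = √(0.01447 + 0.16359) = 0.42197.
True dip = arctan(0.42197) = 22.9°, dipping toward NNE (azimuth ≈ 017°).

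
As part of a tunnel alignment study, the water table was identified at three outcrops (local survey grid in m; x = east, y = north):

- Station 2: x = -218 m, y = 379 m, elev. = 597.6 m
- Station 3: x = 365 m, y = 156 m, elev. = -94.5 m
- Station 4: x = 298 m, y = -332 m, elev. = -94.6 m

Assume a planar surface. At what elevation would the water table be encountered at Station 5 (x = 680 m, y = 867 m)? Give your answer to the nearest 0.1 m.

-339.5 m

Let the plane be z = a·x + b·y + c.
Station 3−Station 2: 583a − 223b = −692.1;  Station 4−Station 2: 516a − 711b = −692.2.
Solving gives a = −1.12783, b = 0.15505.
Then c = 597.6 − a·-218 − b·379 = 292.97.
At (680, 867): z = −766.9 + 134.4 + 292.97 = -339.5 m.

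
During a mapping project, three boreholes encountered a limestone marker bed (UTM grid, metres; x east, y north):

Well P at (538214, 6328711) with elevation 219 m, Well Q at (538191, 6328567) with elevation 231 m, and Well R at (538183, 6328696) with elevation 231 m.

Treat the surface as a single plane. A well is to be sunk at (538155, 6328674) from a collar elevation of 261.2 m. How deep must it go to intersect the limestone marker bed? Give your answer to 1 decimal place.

Let the plane be z = a·x + b·y + c.
Well Q−Well P: −23a − 144b = 12;  Well R−Well P: −31a − 15b = 12.
Solving gives a = −0.375819374, b = −0.023306628.
Then c = 219 − a·538214 − b·6328711 = 349991.16.
At (538155, 6328674): z_contact = −202249.08 − 147500.05 + 349991.16 = 242.04 m.
Depth below ground = 261.2 − 242.04 = 19.2 m.

19.2 m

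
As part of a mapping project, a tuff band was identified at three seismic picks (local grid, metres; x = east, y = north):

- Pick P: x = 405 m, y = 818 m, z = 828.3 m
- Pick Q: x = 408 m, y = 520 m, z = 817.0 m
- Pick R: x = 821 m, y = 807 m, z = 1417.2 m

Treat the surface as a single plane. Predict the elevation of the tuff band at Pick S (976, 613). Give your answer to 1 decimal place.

Two edge vectors: Pick P→Pick Q = (3, -298, -11.3), Pick P→Pick R = (416, -11, 588.9).
Normal n = (Pick P→Pick Q) × (Pick P→Pick R) = (-175616.5, -6467.5, 123935).
So ∂z/∂x = −n_x/n_z = 1.41700 and ∂z/∂y = −n_y/n_z = 0.05218.
Intercept c from Pick P: 828.3 − 573.89 − 42.69 = 211.73.
At (976, 613): z = 1383.0 + 32.0 + 211.73 = 1626.7 m.

1626.7 m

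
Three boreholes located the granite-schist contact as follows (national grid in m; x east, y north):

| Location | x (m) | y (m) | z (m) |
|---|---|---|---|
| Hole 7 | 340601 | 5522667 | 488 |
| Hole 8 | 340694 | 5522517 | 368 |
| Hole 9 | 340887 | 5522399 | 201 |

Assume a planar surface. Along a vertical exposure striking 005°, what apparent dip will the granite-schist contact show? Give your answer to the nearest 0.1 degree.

20.3°

Let the plane be z = a·x + b·y + c.
Hole 8−Hole 7: 93a − 150b = −120;  Hole 9−Hole 7: 286a − 268b = −287.
Solving gives a = −0.60581, b = 0.42440.
Unit vector along 005° is (sin 5°, cos 5°) = (0.0872, 0.9962).
Slope in that direction = a·(0.0872) + b·(0.9962) = 0.36998.
Apparent dip = arctan|0.36998| = 20.3° (true dip is 36.5°, so apparent ≤ true as expected).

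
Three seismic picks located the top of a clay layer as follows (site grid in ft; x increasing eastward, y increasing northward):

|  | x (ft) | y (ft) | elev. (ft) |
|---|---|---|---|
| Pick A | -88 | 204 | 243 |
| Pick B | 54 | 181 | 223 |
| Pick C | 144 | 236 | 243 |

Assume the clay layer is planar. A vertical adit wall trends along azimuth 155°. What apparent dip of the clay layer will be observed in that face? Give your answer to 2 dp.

24.37°

Two edge vectors: Pick A→Pick B = (142, -23, -20), Pick A→Pick C = (232, 32, 0).
Normal n = (Pick A→Pick B) × (Pick A→Pick C) = (640, -4640, 9880).
So ∂z/∂x = −n_x/n_z = −0.06478 and ∂z/∂y = −n_y/n_z = 0.46964.
Unit vector along 155° is (sin 155°, cos 155°) = (0.4226, -0.9063).
Slope in that direction = a·(0.4226) + b·(-0.9063) = −0.45301.
Apparent dip = arctan|0.45301| = 24.37° (true dip is 25.4°, so apparent ≤ true as expected).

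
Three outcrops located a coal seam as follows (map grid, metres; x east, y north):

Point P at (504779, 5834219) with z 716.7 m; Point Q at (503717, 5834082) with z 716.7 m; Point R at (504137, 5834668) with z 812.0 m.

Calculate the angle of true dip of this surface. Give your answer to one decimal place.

10.2°

Two edge vectors: Point P→Point Q = (-1062, -137, 0), Point P→Point R = (-642, 449, 95.3).
Normal n = (Point P→Point Q) × (Point P→Point R) = (-13056.1, 101208.6, -564792).
So ∂z/∂x = −n_x/n_z = −0.02312 and ∂z/∂y = −n_y/n_z = 0.17920.
Gradient magnitude |∇z| = √(a² + b²) = √(0.00053 + 0.03211) = 0.18068.
True dip = arctan(0.18068) = 10.2°, dipping toward S (azimuth ≈ 173°).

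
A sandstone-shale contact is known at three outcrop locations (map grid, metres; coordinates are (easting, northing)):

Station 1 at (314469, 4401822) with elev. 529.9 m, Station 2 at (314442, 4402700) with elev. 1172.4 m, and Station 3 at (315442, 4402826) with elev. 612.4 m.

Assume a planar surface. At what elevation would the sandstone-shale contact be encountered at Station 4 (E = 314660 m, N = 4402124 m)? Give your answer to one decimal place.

Two edge vectors: Station 1→Station 2 = (-27, 878, 642.5), Station 1→Station 3 = (973, 1004, 82.5).
Normal n = (Station 1→Station 2) × (Station 1→Station 3) = (-572635, 627380, -881402).
So ∂z/∂E = −n_x/n_z = −0.649686522 and ∂z/∂N = −n_y/n_z = 0.711797795.
Intercept c from Station 1: 529.9 + 204306.27 − 3133207.19 = −2928371.02.
At (314660, 4402124): z = −204430.4 + 3133422.2 − 2928371.02 = 620.8 m.

620.8 m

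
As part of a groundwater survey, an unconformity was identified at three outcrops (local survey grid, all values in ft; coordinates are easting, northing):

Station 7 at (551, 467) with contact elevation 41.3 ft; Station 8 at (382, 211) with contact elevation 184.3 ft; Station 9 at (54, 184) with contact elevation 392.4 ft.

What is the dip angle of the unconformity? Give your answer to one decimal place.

Let the plane be z = a·easting + b·northing + c.
Station 8−Station 7: −169a − 256b = 143;  Station 9−Station 7: −497a − 283b = 351.1.
Solving gives a = −0.62229, b = −0.14779.
Gradient magnitude |∇z| = √(a² + b²) = √(0.38724 + 0.02184) = 0.63959.
True dip = arctan(0.63959) = 32.6°, dipping toward ENE (azimuth ≈ 077°).

32.6°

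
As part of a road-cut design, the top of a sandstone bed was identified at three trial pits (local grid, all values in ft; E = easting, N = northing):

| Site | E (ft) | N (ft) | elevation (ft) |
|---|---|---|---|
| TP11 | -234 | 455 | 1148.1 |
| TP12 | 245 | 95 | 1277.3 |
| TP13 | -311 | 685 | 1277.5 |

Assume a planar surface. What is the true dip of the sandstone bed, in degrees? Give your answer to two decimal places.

Two edge vectors: TP11→TP12 = (479, -360, 129.2), TP11→TP13 = (-77, 230, 129.4).
Normal n = (TP11→TP12) × (TP11→TP13) = (-76300, -71931, 82450).
So ∂z/∂E = −n_x/n_z = 0.92541 and ∂z/∂N = −n_y/n_z = 0.87242.
Gradient magnitude |∇z| = √(a² + b²) = √(0.85638 + 0.76112) = 1.27181.
True dip = arctan(1.27181) = 51.82°, dipping toward SW (azimuth ≈ 227°).

51.82°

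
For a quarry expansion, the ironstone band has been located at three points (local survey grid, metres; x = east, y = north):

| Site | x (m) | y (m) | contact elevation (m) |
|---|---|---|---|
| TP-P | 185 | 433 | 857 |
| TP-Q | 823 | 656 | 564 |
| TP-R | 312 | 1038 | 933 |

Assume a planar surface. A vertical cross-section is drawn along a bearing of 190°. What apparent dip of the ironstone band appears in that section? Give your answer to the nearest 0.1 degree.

Two edge vectors: TP-P→TP-Q = (638, 223, -293), TP-P→TP-R = (127, 605, 76).
Normal n = (TP-P→TP-Q) × (TP-P→TP-R) = (194213, -85699, 357669).
So ∂z/∂x = −n_x/n_z = −0.54300 and ∂z/∂y = −n_y/n_z = 0.23960.
Unit vector along 190° is (sin 190°, cos 190°) = (-0.1736, -0.9848).
Slope in that direction = a·(-0.1736) + b·(-0.9848) = −0.14167.
Apparent dip = arctan|0.14167| = 8.1° (true dip is 30.7°, so apparent ≤ true as expected).

8.1°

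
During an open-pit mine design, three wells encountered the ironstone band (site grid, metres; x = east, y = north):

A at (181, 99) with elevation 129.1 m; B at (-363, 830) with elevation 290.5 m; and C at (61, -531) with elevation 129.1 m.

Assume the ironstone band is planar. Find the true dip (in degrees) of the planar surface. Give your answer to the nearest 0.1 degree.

Two edge vectors: A→B = (-544, 731, 161.4), A→C = (-120, -630, 0).
Normal n = (A→B) × (A→C) = (101682, -19368, 430440).
So ∂z/∂x = −n_x/n_z = −0.23623 and ∂z/∂y = −n_y/n_z = 0.04500.
Gradient magnitude |∇z| = √(a² + b²) = √(0.05580 + 0.00202) = 0.24048.
True dip = arctan(0.24048) = 13.5°, dipping toward E (azimuth ≈ 101°).

13.5°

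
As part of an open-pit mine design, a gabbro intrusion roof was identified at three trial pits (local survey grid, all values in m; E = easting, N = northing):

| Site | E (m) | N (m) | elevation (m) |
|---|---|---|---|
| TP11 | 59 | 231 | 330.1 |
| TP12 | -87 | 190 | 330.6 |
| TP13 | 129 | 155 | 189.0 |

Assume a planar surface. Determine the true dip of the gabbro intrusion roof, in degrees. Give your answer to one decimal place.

56.8°

Let the plane be z = a·E + b·N + c.
TP12−TP11: −146a − 41b = 0.5;  TP13−TP11: 70a − 76b = −141.1.
Solving gives a = −0.41695, b = 1.47255.
Gradient magnitude |∇z| = √(a² + b²) = √(0.17385 + 2.16840) = 1.53044.
True dip = arctan(1.53044) = 56.8°, dipping toward SSE (azimuth ≈ 164°).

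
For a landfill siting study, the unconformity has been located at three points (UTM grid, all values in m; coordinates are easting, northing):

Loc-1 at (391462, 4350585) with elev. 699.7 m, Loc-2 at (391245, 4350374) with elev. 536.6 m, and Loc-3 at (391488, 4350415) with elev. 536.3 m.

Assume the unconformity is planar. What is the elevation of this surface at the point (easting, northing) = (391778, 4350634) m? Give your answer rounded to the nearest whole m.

695 m

Two edge vectors: Loc-1→Loc-2 = (-217, -211, -163.1), Loc-1→Loc-3 = (26, -170, -163.4).
Normal n = (Loc-1→Loc-2) × (Loc-1→Loc-3) = (6750.4, -39698.4, 42376).
So ∂z/∂easting = −n_x/n_z = −0.15929772 and ∂z/∂northing = −n_y/n_z = 0.93681329.
Intercept c from Loc-1: 699.7 + 62359.00 − 4075685.85 = −4012627.15.
At (391778, 4350634): z = −62409.3 + 4075731.8 − 4012627.15 = 695.3 m.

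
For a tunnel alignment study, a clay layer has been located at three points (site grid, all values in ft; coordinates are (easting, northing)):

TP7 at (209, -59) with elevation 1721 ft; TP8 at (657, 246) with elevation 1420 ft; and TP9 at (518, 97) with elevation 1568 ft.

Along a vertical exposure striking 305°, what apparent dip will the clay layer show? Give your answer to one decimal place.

30.4°

Let the plane be z = a·E + b·N + c.
TP8−TP7: 448a + 305b = −301;  TP9−TP7: 309a + 156b = −153.
Solving gives a = 0.01195, b = −1.00443.
Unit vector along 305° is (sin 305°, cos 305°) = (-0.8192, 0.5736).
Slope in that direction = a·(-0.8192) + b·(0.5736) = −0.58591.
Apparent dip = arctan|0.58591| = 30.4° (true dip is 45.1°, so apparent ≤ true as expected).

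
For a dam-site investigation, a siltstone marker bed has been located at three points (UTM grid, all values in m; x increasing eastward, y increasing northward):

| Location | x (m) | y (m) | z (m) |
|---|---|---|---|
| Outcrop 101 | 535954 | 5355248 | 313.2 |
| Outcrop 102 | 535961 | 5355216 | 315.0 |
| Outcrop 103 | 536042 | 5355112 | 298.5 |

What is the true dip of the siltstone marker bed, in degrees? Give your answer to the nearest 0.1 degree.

Two edge vectors: Outcrop 101→Outcrop 102 = (7, -32, 1.8), Outcrop 101→Outcrop 103 = (88, -136, -14.7).
Normal n = (Outcrop 101→Outcrop 102) × (Outcrop 101→Outcrop 103) = (715.2, 261.3, 1864).
So ∂z/∂x = −n_x/n_z = −0.38369 and ∂z/∂y = −n_y/n_z = −0.14018.
Gradient magnitude |∇z| = √(a² + b²) = √(0.14722 + 0.01965) = 0.40850.
True dip = arctan(0.40850) = 22.2°, dipping toward ENE (azimuth ≈ 070°).

22.2°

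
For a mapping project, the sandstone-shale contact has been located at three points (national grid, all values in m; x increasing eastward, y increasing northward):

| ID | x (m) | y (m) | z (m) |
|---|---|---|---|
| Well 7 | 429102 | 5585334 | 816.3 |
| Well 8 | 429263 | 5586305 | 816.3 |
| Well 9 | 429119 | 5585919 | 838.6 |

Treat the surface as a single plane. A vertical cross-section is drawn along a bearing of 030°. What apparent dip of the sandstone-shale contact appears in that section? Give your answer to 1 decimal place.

5.7°

Two edge vectors: Well 7→Well 8 = (161, 971, 0), Well 7→Well 9 = (17, 585, 22.3).
Normal n = (Well 7→Well 8) × (Well 7→Well 9) = (21653.3, -3590.3, 77678).
So ∂z/∂x = −n_x/n_z = −0.27876 and ∂z/∂y = −n_y/n_z = 0.04622.
Unit vector along 030° is (sin 30°, cos 30°) = (0.5000, 0.8660).
Slope in that direction = a·(0.5000) + b·(0.8660) = −0.09935.
Apparent dip = arctan|0.09935| = 5.7° (true dip is 15.8°, so apparent ≤ true as expected).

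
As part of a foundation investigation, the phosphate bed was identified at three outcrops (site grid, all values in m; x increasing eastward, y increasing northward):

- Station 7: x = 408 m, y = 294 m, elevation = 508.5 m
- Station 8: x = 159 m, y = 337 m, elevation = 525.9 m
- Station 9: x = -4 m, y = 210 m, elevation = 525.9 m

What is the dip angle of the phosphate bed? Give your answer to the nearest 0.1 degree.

Two edge vectors: Station 7→Station 8 = (-249, 43, 17.4), Station 7→Station 9 = (-412, -84, 17.4).
Normal n = (Station 7→Station 8) × (Station 7→Station 9) = (2209.8, -2836.2, 38632).
So ∂z/∂x = −n_x/n_z = −0.05720 and ∂z/∂y = −n_y/n_z = 0.07342.
Gradient magnitude |∇z| = √(a² + b²) = √(0.00327 + 0.00539) = 0.09307.
True dip = arctan(0.09307) = 5.3°, dipping toward SE (azimuth ≈ 142°).

5.3°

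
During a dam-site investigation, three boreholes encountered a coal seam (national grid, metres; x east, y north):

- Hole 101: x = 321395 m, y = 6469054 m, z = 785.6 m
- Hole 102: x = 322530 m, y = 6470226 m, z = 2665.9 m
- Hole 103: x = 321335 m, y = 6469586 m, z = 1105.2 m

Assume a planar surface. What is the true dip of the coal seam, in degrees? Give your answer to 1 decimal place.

Let the plane be z = a·x + b·y + c.
Hole 102−Hole 101: 1135a + 1172b = 1880.3;  Hole 103−Hole 101: −60a + 532b = 319.6.
Solving gives a = 0.92822, b = 0.70544.
Gradient magnitude |∇z| = √(a² + b²) = √(0.86159 + 0.49764) = 1.16586.
True dip = arctan(1.16586) = 49.4°, dipping toward SW (azimuth ≈ 233°).

49.4°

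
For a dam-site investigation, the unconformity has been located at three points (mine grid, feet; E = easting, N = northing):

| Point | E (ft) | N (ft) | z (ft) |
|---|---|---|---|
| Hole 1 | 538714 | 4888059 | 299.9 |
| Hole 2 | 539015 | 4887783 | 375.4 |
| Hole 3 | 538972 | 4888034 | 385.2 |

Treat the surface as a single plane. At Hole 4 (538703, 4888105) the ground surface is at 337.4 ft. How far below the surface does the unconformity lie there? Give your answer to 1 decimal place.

36.8 ft

Two edge vectors: Hole 1→Hole 2 = (301, -276, 75.5), Hole 1→Hole 3 = (258, -25, 85.3).
Normal n = (Hole 1→Hole 2) × (Hole 1→Hole 3) = (-21655.3, -6196.3, 63683).
So ∂z/∂E = −n_x/n_z = 0.340048365 and ∂z/∂N = −n_y/n_z = 0.097299122.
Intercept c from Hole 1: 299.9 − 183188.81 − 475603.85 = −658492.76.
At (538703, 4888105): z_contact = 183185.07 + 475608.33 − 658492.76 = 300.64 ft.
Depth below ground = 337.4 − 300.64 = 36.8 ft.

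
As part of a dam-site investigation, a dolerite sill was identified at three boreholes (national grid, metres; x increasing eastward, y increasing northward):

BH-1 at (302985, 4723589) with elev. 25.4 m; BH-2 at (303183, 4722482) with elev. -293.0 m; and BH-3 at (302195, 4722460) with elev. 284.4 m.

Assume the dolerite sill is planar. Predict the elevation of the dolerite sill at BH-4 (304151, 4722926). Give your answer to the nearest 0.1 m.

-781.7 m

Two edge vectors: BH-1→BH-2 = (198, -1107, -318.4), BH-1→BH-3 = (-790, -1129, 259).
Normal n = (BH-1→BH-2) × (BH-1→BH-3) = (-646186.6, 200254, -1098072).
So ∂z/∂x = −n_x/n_z = −0.588473798 and ∂z/∂y = −n_y/n_z = 0.182368734.
Intercept c from BH-1: 25.4 + 178298.73 − 861434.94 = −683110.81.
At (304151, 4722926): z = −178984.9 + 861314.0 − 683110.81 = -781.7 m.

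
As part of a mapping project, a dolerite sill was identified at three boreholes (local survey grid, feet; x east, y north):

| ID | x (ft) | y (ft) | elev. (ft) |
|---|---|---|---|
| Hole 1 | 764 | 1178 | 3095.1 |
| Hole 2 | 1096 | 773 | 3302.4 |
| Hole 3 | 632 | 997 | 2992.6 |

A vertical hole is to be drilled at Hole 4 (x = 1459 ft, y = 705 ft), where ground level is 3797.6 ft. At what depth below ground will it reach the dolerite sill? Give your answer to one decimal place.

246.5 ft

Two edge vectors: Hole 1→Hole 2 = (332, -405, 207.3), Hole 1→Hole 3 = (-132, -181, -102.5).
Normal n = (Hole 1→Hole 2) × (Hole 1→Hole 3) = (79033.8, 6666.4, -113552).
So ∂z/∂x = −n_x/n_z = 0.696014 and ∂z/∂y = −n_y/n_z = 0.058708.
Intercept c from Hole 1: 3095.1 − 531.75 − 69.16 = 2494.19.
At (1459, 705): z_contact = 1015.48 + 41.39 + 2494.19 = 3551.06 ft.
Depth below ground = 3797.6 − 3551.06 = 246.5 ft.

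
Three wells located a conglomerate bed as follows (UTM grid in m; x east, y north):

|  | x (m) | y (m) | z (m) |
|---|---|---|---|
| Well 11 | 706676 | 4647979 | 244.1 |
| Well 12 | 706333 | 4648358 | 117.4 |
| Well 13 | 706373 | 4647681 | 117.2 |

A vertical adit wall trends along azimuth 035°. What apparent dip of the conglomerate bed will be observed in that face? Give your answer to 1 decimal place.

13.8°

Two edge vectors: Well 11→Well 12 = (-343, 379, -126.7), Well 11→Well 13 = (-303, -298, -126.9).
Normal n = (Well 11→Well 12) × (Well 11→Well 13) = (-85851.7, -5136.6, 217051).
So ∂z/∂x = −n_x/n_z = 0.39554 and ∂z/∂y = −n_y/n_z = 0.02367.
Unit vector along 035° is (sin 35°, cos 35°) = (0.5736, 0.8192).
Slope in that direction = a·(0.5736) + b·(0.8192) = 0.24626.
Apparent dip = arctan|0.24626| = 13.8° (true dip is 21.6°, so apparent ≤ true as expected).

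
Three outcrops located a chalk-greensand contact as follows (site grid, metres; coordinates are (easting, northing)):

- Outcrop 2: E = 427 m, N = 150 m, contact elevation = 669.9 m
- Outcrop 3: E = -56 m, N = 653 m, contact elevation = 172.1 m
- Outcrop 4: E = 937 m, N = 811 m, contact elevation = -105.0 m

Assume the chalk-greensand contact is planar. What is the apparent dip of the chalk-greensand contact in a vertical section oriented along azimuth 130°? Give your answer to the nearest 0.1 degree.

Two edge vectors: Outcrop 2→Outcrop 3 = (-483, 503, -497.8), Outcrop 2→Outcrop 4 = (510, 661, -774.9).
Normal n = (Outcrop 2→Outcrop 3) × (Outcrop 2→Outcrop 4) = (-60728.9, -628154.7, -575793).
So ∂z/∂E = −n_x/n_z = −0.10547 and ∂z/∂N = −n_y/n_z = −1.09094.
Unit vector along 130° is (sin 130°, cos 130°) = (0.7660, -0.6428).
Slope in that direction = a·(0.7660) + b·(-0.6428) = 0.62045.
Apparent dip = arctan|0.62045| = 31.8° (true dip is 47.6°, so apparent ≤ true as expected).

31.8°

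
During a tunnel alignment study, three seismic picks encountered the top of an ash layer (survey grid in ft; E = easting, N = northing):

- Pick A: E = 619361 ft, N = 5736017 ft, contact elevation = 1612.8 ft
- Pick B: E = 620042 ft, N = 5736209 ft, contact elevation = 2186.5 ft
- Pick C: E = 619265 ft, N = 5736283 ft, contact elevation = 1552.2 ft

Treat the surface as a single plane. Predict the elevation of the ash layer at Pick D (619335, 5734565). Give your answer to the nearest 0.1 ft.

1491.0 ft

Let the plane be z = a·E + b·N + c.
Pick B−Pick A: 681a + 192b = 573.7;  Pick C−Pick A: −96a + 266b = −60.6.
Solving gives a = 0.822933389, b = 0.069178968.
Then c = 1612.8 − a·619361 − b·5736017 = −904891.78.
At (619335, 5734565): z = 509671.5 + 396711.3 − 904891.78 = 1491.0 ft.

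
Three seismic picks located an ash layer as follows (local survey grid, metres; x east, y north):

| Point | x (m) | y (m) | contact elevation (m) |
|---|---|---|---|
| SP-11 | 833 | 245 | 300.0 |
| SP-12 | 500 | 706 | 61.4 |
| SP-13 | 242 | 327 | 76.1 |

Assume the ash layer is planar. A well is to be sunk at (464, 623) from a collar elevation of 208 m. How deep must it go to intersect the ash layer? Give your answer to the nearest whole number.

Two edge vectors: SP-11→SP-12 = (-333, 461, -238.6), SP-11→SP-13 = (-591, 82, -223.9).
Normal n = (SP-11→SP-12) × (SP-11→SP-13) = (-83652.7, 66453.9, 245145).
So ∂z/∂x = −n_x/n_z = 0.34124 and ∂z/∂y = −n_y/n_z = −0.27108.
Intercept c from SP-11: 300 − 284.25 + 66.41 = 82.16.
At (464, 623): z_contact = 158.3 − 168.9 + 82.16 = 71.6 m.
Depth below ground = 208 − 71.6 = 136 m.

136 m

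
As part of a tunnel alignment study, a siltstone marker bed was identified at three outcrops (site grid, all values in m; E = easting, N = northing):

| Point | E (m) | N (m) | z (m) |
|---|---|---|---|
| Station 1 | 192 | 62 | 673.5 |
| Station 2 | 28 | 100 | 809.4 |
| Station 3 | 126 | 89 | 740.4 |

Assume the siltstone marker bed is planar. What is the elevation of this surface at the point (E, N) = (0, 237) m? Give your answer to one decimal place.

Let the plane be z = a·E + b·N + c.
Station 2−Station 1: −164a + 38b = 135.9;  Station 3−Station 1: −66a + 27b = 66.9.
Solving gives a = −0.58703, b = 1.04281.
Then c = 673.5 − a·192 − b·62 = 721.56.
At (0, 237): z = 0.0 + 247.1 + 721.56 = 968.7 m.

968.7 m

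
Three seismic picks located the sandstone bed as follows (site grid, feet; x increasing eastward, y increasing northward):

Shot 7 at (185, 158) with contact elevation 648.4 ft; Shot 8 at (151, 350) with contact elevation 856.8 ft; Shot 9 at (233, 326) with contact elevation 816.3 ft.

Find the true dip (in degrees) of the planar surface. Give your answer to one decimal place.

46.9°

Let the plane be z = a·x + b·y + c.
Shot 8−Shot 7: −34a + 192b = 208.4;  Shot 9−Shot 7: 48a + 168b = 167.9.
Solving gives a = −0.18585, b = 1.05251.
Gradient magnitude |∇z| = √(a² + b²) = √(0.03454 + 1.10777) = 1.06879.
True dip = arctan(1.06879) = 46.9°, dipping toward S (azimuth ≈ 170°).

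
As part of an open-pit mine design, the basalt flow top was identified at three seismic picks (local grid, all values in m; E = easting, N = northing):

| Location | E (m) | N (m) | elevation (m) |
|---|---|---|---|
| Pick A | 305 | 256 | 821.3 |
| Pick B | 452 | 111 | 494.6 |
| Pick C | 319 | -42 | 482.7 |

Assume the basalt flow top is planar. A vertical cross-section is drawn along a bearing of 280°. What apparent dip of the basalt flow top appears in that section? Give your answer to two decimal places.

52.97°

Let the plane be z = a·E + b·N + c.
Pick B−Pick A: 147a − 145b = −326.7;  Pick C−Pick A: 14a − 298b = −338.6.
Solving gives a = −1.15520, b = 1.08197.
Unit vector along 280° is (sin 280°, cos 280°) = (-0.9848, 0.1736).
Slope in that direction = a·(-0.9848) + b·(0.1736) = 1.32553.
Apparent dip = arctan|1.32553| = 52.97° (true dip is 57.7°, so apparent ≤ true as expected).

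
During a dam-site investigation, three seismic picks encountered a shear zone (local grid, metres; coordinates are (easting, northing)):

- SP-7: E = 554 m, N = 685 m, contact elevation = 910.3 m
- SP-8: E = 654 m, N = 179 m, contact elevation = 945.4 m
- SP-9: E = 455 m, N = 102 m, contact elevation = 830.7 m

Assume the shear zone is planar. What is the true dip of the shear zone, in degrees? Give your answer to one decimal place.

Let the plane be z = a·E + b·N + c.
SP-8−SP-7: 100a − 506b = 35.1;  SP-9−SP-7: −99a − 583b = −79.6.
Solving gives a = 0.56037, b = 0.04138.
Gradient magnitude |∇z| = √(a² + b²) = √(0.31402 + 0.00171) = 0.56190.
True dip = arctan(0.56190) = 29.3°, dipping toward W (azimuth ≈ 266°).

29.3°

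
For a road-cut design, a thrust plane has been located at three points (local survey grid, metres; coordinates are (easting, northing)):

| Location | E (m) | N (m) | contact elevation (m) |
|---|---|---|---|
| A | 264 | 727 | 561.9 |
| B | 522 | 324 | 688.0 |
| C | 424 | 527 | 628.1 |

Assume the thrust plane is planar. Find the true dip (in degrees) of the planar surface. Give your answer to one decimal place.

14.9°

Let the plane be z = a·E + b·N + c.
B−A: 258a − 403b = 126.1;  C−A: 160a − 200b = 66.2.
Solving gives a = 0.11325, b = −0.24040.
Gradient magnitude |∇z| = √(a² + b²) = √(0.01282 + 0.05779) = 0.26574.
True dip = arctan(0.26574) = 14.9°, dipping toward NNW (azimuth ≈ 335°).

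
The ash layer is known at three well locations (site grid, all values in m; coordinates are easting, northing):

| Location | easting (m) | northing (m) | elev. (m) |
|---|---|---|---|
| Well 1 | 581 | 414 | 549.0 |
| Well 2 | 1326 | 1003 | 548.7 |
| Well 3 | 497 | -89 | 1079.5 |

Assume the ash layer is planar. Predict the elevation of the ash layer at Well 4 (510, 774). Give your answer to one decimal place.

Let the plane be z = a·easting + b·northing + c.
Well 2−Well 1: 745a + 589b = −0.3;  Well 3−Well 1: −84a − 503b = 530.5.
Solving gives a = 0.960200, b = −1.215023.
Then c = 549 − a·581 − b·414 = 494.14.
At (510, 774): z = 489.7 − 940.4 + 494.14 = 43.4 m.

43.4 m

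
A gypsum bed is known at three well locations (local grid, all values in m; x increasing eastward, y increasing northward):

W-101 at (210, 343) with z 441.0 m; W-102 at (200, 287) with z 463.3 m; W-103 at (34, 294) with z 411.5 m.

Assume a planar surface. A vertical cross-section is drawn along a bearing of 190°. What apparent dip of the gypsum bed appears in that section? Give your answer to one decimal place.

Let the plane be z = a·x + b·y + c.
W-102−W-101: −10a − 56b = 22.3;  W-103−W-101: −176a − 49b = −29.5.
Solving gives a = 0.29305, b = −0.45054.
Unit vector along 190° is (sin 190°, cos 190°) = (-0.1736, -0.9848).
Slope in that direction = a·(-0.1736) + b·(-0.9848) = 0.39281.
Apparent dip = arctan|0.39281| = 21.4° (true dip is 28.3°, so apparent ≤ true as expected).

21.4°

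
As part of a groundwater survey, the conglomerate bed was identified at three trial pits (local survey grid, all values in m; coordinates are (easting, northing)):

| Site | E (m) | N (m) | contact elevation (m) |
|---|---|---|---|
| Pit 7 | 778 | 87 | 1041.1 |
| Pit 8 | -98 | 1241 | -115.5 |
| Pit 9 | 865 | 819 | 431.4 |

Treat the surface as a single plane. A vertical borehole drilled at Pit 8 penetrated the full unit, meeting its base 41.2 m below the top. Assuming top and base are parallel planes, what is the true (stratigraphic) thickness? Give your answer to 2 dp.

Let the plane be z = a·E + b·N + c.
Pit 8−Pit 7: −876a + 1154b = −1156.6;  Pit 9−Pit 7: 87a + 732b = −609.7.
Solving gives a = 0.19287, b = −0.85585.
|∇z| = √(a²+b²) = 0.87731, so dip δ = arctan(0.87731) = 41.26°.
True thickness = vertical thickness × cos δ = 41.2 × cos 41.26° = 30.97 m.

30.97 m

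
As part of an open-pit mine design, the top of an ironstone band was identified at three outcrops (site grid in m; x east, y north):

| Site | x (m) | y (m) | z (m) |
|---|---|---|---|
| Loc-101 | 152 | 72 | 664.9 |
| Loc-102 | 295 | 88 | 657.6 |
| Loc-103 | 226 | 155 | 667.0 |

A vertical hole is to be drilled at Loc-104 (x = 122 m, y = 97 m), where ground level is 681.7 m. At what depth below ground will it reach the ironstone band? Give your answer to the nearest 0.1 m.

13.0 m

Let the plane be z = a·x + b·y + c.
Loc-102−Loc-101: 143a + 16b = −7.3;  Loc-103−Loc-101: 74a + 83b = 2.1.
Solving gives a = −0.05985, b = 0.07866.
Then c = 664.9 − a·152 − b·72 = 668.33.
At (122, 97): z_contact = −7.30 + 7.63 + 668.33 = 668.66 m.
Depth below ground = 681.7 − 668.66 = 13.0 m.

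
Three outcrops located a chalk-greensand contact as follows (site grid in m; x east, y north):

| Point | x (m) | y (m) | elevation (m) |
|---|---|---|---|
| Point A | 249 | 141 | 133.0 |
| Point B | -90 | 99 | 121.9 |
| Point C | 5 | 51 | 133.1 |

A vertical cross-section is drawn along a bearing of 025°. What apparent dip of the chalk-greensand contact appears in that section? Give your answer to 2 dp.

Let the plane be z = a·x + b·y + c.
Point B−Point A: −339a − 42b = −11.1;  Point C−Point A: −244a − 90b = 0.1.
Solving gives a = 0.04951, b = −0.13534.
Unit vector along 025° is (sin 25°, cos 25°) = (0.4226, 0.9063).
Slope in that direction = a·(0.4226) + b·(0.9063) = −0.10174.
Apparent dip = arctan|0.10174| = 5.81° (true dip is 8.2°, so apparent ≤ true as expected).

5.81°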